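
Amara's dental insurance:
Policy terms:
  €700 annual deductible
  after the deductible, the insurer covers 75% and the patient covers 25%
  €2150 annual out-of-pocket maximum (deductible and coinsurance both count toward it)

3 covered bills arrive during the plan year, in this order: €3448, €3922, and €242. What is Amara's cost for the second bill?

#1 (€3448): €700 finishes the deductible; €2748 goes to coinsurance; patient's 25% is €687. Cost to patient: €1387. OOP to date €1387.
#2 (€3922): deductible met; 25% of €3922 = €980.50. That would push OOP to €2367.50, over the €2150 cap, so patient pays €2150 − €1387 = €763.

€763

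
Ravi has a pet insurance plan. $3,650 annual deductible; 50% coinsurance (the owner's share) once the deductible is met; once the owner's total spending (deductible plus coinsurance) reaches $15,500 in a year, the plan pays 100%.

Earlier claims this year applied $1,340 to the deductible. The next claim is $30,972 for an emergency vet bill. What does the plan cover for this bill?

$1,340 of the $3,650 deductible is already met, leaving $2,310.
The remaining $28,662 (= $30,972 − $2,310) moves to coinsurance.
50% of $28,662 = $14,331 falls to the owner.
That puts the owner's cost at $2,310 + $14,331 = $16,641 before any cap.
Year-to-date out-of-pocket would reach $1,340 + $16,641 = $17,981, above the $15,500 maximum, so the owner pays only $15,500 − $1,340 = $14,160.
The plan picks up $30,972 − $14,160 = $16,812.

$16,812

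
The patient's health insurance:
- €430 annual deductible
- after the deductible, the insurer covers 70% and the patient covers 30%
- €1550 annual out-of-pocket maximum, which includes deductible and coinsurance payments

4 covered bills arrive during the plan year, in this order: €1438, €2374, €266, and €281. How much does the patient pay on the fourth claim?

€25.60

#1 (€1438): €430 to deductible, leaving €1008; patient's 30% is €302.40. Patient pays €732.40; OOP now €732.40.
#2 (€2374): deductible met; 30% of €2374 = €712.20. Patient pays €712.20; OOP now €1444.60.
#3 (€266): deductible met; 30% of €266 = €79.80. Cost to patient: €79.80. OOP to date €1524.40.
#4 (€281): deductible met; 30% of €281 = €84.30. Adding that to €1524.40 gives €1608.70, past the €1550 cap; patient pays only €1550 − €1524.40 = €25.60.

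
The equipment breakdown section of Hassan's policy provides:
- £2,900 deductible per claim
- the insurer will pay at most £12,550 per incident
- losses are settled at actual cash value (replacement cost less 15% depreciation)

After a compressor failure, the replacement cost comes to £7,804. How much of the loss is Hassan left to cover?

£4,070.60

Depreciate 15%: the covered value is £7,804 × 0.85 = £6,633.40.
Subtract the deductible: £6,633.40 − £2,900 = £3,733.40.
£3,733.40 is within the £12,550 limit, so the insurer pays £3,733.40.
Business owner's share is the uncovered remainder: £7,804 − £3,733.40 = £4,070.60.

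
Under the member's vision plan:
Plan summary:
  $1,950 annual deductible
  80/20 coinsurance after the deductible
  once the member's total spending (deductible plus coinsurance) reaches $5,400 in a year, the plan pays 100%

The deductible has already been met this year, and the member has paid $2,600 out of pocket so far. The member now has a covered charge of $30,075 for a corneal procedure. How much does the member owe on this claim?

$2,800

The deductible is already satisfied, so the full bill goes to coinsurance.
20% of $30,075 = $6,015 falls to the member.
Year-to-date out-of-pocket would reach $2,600 + $6,015 = $8,615, above the $5,400 maximum, so the member pays only $5,400 − $2,600 = $2,800.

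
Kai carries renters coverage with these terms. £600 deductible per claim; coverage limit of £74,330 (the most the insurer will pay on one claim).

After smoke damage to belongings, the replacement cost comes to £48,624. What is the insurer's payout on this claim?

£48,024

Less the £600 deductible: £48,624 − £600 = £48,024.
That's under the £74,330 cap, so the insurer reimburses the full £48,024.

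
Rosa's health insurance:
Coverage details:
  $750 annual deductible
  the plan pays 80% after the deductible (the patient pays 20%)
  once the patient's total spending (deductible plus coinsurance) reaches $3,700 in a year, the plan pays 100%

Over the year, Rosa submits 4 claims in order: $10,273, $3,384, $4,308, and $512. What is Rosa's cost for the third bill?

Claim 1 — $10,273: $750 finishes the deductible; $9,523 goes to coinsurance; coinsurance $9,523 × 20% = $1,904.60. Cost to patient: $2,654.60. OOP to date $2,654.60.
Claim 2 — $3,384: deductible met; 20% of $3,384 = $676.80. Patient pays $676.80; OOP now $3,331.40.
Claim 3 — $4,308: 20% coinsurance on $4,308 = $861.60. That would push OOP to $4,193, over the $3,700 cap, so patient pays $3,700 − $3,331.40 = $368.60.

$368.60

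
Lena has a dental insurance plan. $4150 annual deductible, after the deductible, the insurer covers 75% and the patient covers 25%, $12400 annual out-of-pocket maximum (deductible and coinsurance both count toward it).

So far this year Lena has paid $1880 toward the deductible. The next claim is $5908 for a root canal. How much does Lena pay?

$3179.50

$1880 of the $4150 deductible is already met, leaving $2270.
That leaves $5908 − $2270 = $3638 for coinsurance.
Coinsurance: $3638 × 25% = $909.50.
Patient responsibility before any cap: $2270 + $909.50 = $3179.50.
Year-to-date out-of-pocket becomes $1880 + $3179.50 = $5059.50, still under the $12400 maximum, so no cap applies.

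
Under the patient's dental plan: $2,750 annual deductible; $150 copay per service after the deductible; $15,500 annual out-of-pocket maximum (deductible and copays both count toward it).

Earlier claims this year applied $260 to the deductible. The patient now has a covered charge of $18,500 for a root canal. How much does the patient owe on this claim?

$2,640

Remaining deductible: $2,750 − $260 = $2,490.
After the $2,490 deductible portion, $18,500 − $2,490 = $16,010 is subject to the copay.
Copay on this service: $150.
That puts the patient's cost at $2,490 + $150 = $2,640 before any cap.
Cumulative spending $260 + $2,640 = $2,900 stays under the $15,500 maximum.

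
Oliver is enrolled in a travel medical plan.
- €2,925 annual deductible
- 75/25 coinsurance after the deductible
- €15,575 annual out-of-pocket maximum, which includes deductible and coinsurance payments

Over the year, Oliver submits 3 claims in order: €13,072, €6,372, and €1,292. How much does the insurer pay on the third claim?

€969

Claim 1 — €13,072: deductible takes €2,925, €10,147 remains; traveler's 25% is €2,536.75. Traveler pays €5,461.75; OOP now €5,461.75. Insurer: €13,072 − €5,461.75 = €7,610.25.
Claim 2 — €6,372: deductible met; 25% of €6,372 = €1,593. Cost to traveler: €1,593. OOP to date €7,054.75. Insurer: €6,372 − €1,593 = €4,779.
Claim 3 — €1,292: deductible met; 25% of €1,292 = €323. Traveler pays €323; OOP now €7,377.75. Plan pays €1,292 − €323 = €969.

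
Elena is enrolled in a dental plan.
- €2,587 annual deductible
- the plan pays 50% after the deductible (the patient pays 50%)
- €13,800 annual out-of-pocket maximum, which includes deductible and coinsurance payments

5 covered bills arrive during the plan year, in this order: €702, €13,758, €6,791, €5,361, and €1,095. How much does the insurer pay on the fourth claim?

Claim 1 — €702: all of it applies to the deductible. Cost to patient: €702. OOP to date €702. Plan pays €702 − €702 = €0.
Claim 2 — €13,758: €1,885 to deductible, leaving €11,873; coinsurance €11,873 × 50% = €5,936.50. Patient pays €7,821.50; OOP now €8,523.50. Insurer: €13,758 − €7,821.50 = €5,936.50.
Claim 3 — €6,791: deductible met; 50% of €6,791 = €3,395.50. Cost to patient: €3,395.50. OOP to date €11,919. Plan pays €6,791 − €3,395.50 = €3,395.50.
Claim 4 — €5,361: deductible already satisfied, so patient's share is 50% × €5,361 = €2,680.50. OOP would hit €14,599.50 > €13,800, so the cap limits the patient to €13,800 − €11,919 = €1,881. Plan pays €5,361 − €1,881 = €3,480.

€3,480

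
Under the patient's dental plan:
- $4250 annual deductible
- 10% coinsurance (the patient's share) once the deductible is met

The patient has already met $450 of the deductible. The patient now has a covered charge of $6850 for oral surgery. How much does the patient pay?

$4105

$450 of the $4250 deductible is already met, leaving $3800.
After the $3800 deductible portion, $6850 − $3800 = $3050 is subject to coinsurance.
Coinsurance: $3050 × 10% = $305.
Patient responsibility: $3800 + $305 = $4105.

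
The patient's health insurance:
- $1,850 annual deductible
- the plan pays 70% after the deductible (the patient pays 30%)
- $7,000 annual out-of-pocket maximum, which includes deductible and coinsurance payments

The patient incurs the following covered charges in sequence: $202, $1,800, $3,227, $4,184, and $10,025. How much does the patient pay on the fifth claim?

Bill 1, $202: fully absorbed by the deductible. Cost to patient: $202. OOP to date $202.
Bill 2, $1,800: $1,648 to deductible, leaving $152; 30% of $152 = $45.60. Patient owes $1,693.60 (running OOP $1,895.60).
Bill 3, $3,227: 30% coinsurance on $3,227 = $968.10. Cost to patient: $968.10. OOP to date $2,863.70.
Bill 4, $4,184: 30% coinsurance on $4,184 = $1,255.20. Patient owes $1,255.20 (running OOP $4,118.90).
Bill 5, $10,025: deductible met; 30% of $10,025 = $3,007.50. OOP would hit $7,126.40 > $7,000, so the cap limits the patient to $7,000 − $4,118.90 = $2,881.10.

$2,881.10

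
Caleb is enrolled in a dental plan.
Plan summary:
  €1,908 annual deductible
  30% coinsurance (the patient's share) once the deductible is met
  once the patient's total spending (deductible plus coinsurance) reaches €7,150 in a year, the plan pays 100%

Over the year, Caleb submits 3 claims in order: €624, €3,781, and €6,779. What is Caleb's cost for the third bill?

€2,033.70

#1 (€624): fully absorbed by the deductible. Cost to patient: €624. OOP to date €624.
#2 (€3,781): €1,284 to deductible, leaving €2,497; patient's 30% is €749.10. Patient owes €2,033.10 (running OOP €2,657.10).
#3 (€6,779): 30% coinsurance on €6,779 = €2,033.70. Patient owes €2,033.70 (running OOP €4,690.80).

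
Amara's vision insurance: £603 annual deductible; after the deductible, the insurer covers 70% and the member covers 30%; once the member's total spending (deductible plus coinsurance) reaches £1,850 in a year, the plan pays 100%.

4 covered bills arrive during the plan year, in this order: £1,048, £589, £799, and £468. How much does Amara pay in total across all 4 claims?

Claim 1 (£1,048): £603 finishes the deductible; £445 goes to coinsurance; coinsurance £445 × 30% = £133.50. Member pays £736.50; OOP now £736.50.
Claim 2 (£589): deductible already satisfied, so member's share is 30% × £589 = £176.70. Member owes £176.70 (running OOP £913.20).
Claim 3 (£799): deductible met; 30% of £799 = £239.70. Member pays £239.70; OOP now £1,152.90.
Claim 4 (£468): deductible met; 30% of £468 = £140.40. Cost to member: £140.40. OOP to date £1,293.30.
Total paid by the member: £736.50 + £176.70 + £239.70 + £140.40 = £1,293.30.

£1,293.30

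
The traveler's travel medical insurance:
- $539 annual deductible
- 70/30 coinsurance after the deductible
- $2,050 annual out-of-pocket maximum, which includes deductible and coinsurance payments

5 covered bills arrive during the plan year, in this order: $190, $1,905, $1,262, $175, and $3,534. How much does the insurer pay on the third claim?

$883.40

#1 ($190): entire amount goes to the deductible. Traveler owes $190 (running OOP $190). Plan pays $190 − $190 = $0.
#2 ($1,905): $349 to deductible, leaving $1,556; coinsurance $1,556 × 30% = $466.80. Traveler owes $815.80 (running OOP $1,005.80). Insurer: $1,905 − $815.80 = $1,089.20.
#3 ($1,262): 30% coinsurance on $1,262 = $378.60. Cost to traveler: $378.60. OOP to date $1,384.40. Plan pays $1,262 − $378.60 = $883.40.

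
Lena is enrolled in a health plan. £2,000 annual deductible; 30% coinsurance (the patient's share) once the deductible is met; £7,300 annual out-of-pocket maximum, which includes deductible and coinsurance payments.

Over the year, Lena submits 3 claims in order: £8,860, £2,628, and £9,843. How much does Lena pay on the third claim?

£2,453.60

#1 (£8,860): deductible takes £2,000, £6,860 remains; patient's 30% is £2,058. Patient pays £4,058; OOP now £4,058.
#2 (£2,628): deductible already satisfied, so patient's share is 30% × £2,628 = £788.40. Cost to patient: £788.40. OOP to date £4,846.40.
#3 (£9,843): 30% coinsurance on £9,843 = £2,952.90. That would push OOP to £7,799.30, over the £7,300 cap, so patient pays £7,300 − £4,846.40 = £2,453.60.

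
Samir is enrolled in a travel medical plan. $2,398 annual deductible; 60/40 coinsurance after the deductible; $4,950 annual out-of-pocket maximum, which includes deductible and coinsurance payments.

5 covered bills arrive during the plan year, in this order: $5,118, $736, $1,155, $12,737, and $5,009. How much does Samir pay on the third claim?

#1 ($5,118): $2,398 to deductible, leaving $2,720; traveler's 40% is $1,088. Traveler owes $3,486 (running OOP $3,486).
#2 ($736): deductible already satisfied, so traveler's share is 40% × $736 = $294.40. Cost to traveler: $294.40. OOP to date $3,780.40.
#3 ($1,155): deductible met; 40% of $1,155 = $462. Cost to traveler: $462. OOP to date $4,242.40.

$462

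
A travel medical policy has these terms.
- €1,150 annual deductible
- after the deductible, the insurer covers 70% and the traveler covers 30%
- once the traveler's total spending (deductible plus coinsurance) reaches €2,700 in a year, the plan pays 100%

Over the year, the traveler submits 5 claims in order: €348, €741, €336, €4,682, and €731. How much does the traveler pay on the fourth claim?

€1,404.60

Claim 1 (€348): entire amount goes to the deductible. Traveler owes €348 (running OOP €348).
Claim 2 (€741): entire amount goes to the deductible. Traveler pays €741; OOP now €1,089.
Claim 3 (€336): €61 to deductible, leaving €275; coinsurance €275 × 30% = €82.50. Traveler owes €143.50 (running OOP €1,232.50).
Claim 4 (€4,682): deductible already satisfied, so traveler's share is 30% × €4,682 = €1,404.60. Traveler owes €1,404.60 (running OOP €2,637.10).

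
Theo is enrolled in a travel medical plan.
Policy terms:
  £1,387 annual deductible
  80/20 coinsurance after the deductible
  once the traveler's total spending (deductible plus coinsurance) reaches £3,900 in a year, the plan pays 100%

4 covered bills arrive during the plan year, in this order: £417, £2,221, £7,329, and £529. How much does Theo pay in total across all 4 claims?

#1 (£417): all of it applies to the deductible. Cost to traveler: £417. OOP to date £417.
#2 (£2,221): £970 finishes the deductible; £1,251 goes to coinsurance; 20% of £1,251 = £250.20. Traveler owes £1,220.20 (running OOP £1,637.20).
#3 (£7,329): 20% coinsurance on £7,329 = £1,465.80. Cost to traveler: £1,465.80. OOP to date £3,103.
#4 (£529): deductible already satisfied, so traveler's share is 20% × £529 = £105.80. Traveler owes £105.80 (running OOP £3,208.80).
Total paid by the traveler: £417 + £1,220.20 + £1,465.80 + £105.80 = £3,208.80.

£3,208.80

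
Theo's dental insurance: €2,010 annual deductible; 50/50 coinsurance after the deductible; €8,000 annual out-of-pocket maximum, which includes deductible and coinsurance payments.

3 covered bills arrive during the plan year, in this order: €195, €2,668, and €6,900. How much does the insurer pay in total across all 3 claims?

Bill 1, €195: all of it applies to the deductible. Patient pays €195; OOP now €195. Insurer: €195 − €195 = €0.
Bill 2, €2,668: €1,815 to deductible, leaving €853; coinsurance €853 × 50% = €426.50. Patient owes €2,241.50 (running OOP €2,436.50). Insurer: €2,668 − €2,241.50 = €426.50.
Bill 3, €6,900: deductible met; 50% of €6,900 = €3,450. Patient pays €3,450; OOP now €5,886.50. Plan pays €6,900 − €3,450 = €3,450.
Insurer total: €0 + €426.50 + €3,450 = €3,876.50.

€3,876.50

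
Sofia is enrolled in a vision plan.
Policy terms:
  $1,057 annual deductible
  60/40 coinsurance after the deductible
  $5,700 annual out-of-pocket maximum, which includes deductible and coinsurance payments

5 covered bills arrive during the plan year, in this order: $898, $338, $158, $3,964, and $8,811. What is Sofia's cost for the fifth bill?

#1 ($898): fully absorbed by the deductible. Member pays $898; OOP now $898.
#2 ($338): $159 to deductible, leaving $179; coinsurance $179 × 40% = $71.60. Cost to member: $230.60. OOP to date $1,128.60.
#3 ($158): 40% coinsurance on $158 = $63.20. Cost to member: $63.20. OOP to date $1,191.80.
#4 ($3,964): 40% coinsurance on $3,964 = $1,585.60. Member pays $1,585.60; OOP now $2,777.40.
#5 ($8,811): deductible already satisfied, so member's share is 40% × $8,811 = $3,524.40. OOP would hit $6,301.80 > $5,700, so the cap limits the member to $5,700 − $2,777.40 = $2,922.60.

$2,922.60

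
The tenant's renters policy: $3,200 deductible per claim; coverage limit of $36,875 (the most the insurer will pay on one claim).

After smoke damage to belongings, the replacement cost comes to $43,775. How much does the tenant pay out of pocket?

$6,900

Less the $3,200 deductible: $43,775 − $3,200 = $40,575.
Since $40,575 > $36,875, the payout is capped at $36,875.
The tenant bears the rest of the original loss: $43,775 − $36,875 = $6,900.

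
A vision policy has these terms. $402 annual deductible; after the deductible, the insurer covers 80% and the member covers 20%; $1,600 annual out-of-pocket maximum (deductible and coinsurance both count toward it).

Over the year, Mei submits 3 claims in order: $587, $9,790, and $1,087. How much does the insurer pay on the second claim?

$8,629

Claim 1 — $587: deductible takes $402, $185 remains; member's 20% is $37. Member pays $439; OOP now $439. Plan pays $587 − $439 = $148.
Claim 2 — $9,790: deductible met; 20% of $9,790 = $1,958. OOP would hit $2,397 > $1,600, so the cap limits the member to $1,600 − $439 = $1,161. Insurer: $9,790 − $1,161 = $8,629.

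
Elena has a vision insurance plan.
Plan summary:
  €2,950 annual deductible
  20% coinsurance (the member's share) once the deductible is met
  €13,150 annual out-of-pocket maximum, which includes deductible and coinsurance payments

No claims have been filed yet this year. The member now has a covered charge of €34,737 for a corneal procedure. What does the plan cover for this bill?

€25,429.60

Deductible not yet touched, so the first €2,950 of the bill goes to the deductible.
That leaves €34,737 − €2,950 = €31,787 for coinsurance.
Coinsurance: €31,787 × 20% = €6,357.40.
That puts the member's cost at €2,950 + €6,357.40 = €9,307.40 before any cap.
Year-to-date out-of-pocket becomes €0 + €9,307.40 = €9,307.40, still under the €13,150 maximum, so no cap applies.
The plan picks up €34,737 − €9,307.40 = €25,429.60.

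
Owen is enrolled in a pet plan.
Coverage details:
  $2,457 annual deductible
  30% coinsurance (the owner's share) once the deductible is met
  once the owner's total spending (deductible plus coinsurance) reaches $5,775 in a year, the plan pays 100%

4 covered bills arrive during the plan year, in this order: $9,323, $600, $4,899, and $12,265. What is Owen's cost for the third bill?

$1,078.20

Claim 1 — $9,323: deductible takes $2,457, $6,866 remains; 30% of $6,866 = $2,059.80. Cost to owner: $4,516.80. OOP to date $4,516.80.
Claim 2 — $600: deductible met; 30% of $600 = $180. Owner pays $180; OOP now $4,696.80.
Claim 3 — $4,899: deductible met; 30% of $4,899 = $1,469.70. OOP would hit $6,166.50 > $5,775, so the cap limits the owner to $5,775 − $4,696.80 = $1,078.20.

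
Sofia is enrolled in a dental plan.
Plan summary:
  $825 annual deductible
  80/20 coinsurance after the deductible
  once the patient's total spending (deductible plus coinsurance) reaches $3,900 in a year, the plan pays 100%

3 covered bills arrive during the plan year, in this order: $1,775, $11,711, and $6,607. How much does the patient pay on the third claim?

$542.80

Claim 1 ($1,775): $825 finishes the deductible; $950 goes to coinsurance; coinsurance $950 × 20% = $190. Patient pays $1,015; OOP now $1,015.
Claim 2 ($11,711): deductible met; 20% of $11,711 = $2,342.20. Patient owes $2,342.20 (running OOP $3,357.20).
Claim 3 ($6,607): deductible met; 20% of $6,607 = $1,321.40. Adding that to $3,357.20 gives $4,678.60, past the $3,900 cap; patient pays only $3,900 − $3,357.20 = $542.80.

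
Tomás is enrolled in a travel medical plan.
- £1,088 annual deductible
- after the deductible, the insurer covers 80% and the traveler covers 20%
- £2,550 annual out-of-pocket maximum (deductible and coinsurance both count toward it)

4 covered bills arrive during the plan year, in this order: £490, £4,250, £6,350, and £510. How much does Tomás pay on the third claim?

Claim 1 — £490: all of it applies to the deductible. Cost to traveler: £490. OOP to date £490.
Claim 2 — £4,250: £598 finishes the deductible; £3,652 goes to coinsurance; 20% of £3,652 = £730.40. Cost to traveler: £1,328.40. OOP to date £1,818.40.
Claim 3 — £6,350: deductible already satisfied, so traveler's share is 20% × £6,350 = £1,270. OOP would hit £3,088.40 > £2,550, so the cap limits the traveler to £2,550 − £1,818.40 = £731.60.

£731.60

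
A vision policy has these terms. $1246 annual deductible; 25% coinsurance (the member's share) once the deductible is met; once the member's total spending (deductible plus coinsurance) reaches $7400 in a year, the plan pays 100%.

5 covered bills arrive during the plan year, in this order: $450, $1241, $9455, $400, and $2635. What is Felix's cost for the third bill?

$2363.75

Bill 1, $450: fully absorbed by the deductible. Member pays $450; OOP now $450.
Bill 2, $1241: deductible takes $796, $445 remains; 25% of $445 = $111.25. Member pays $907.25; OOP now $1357.25.
Bill 3, $9455: 25% coinsurance on $9455 = $2363.75. Member pays $2363.75; OOP now $3721.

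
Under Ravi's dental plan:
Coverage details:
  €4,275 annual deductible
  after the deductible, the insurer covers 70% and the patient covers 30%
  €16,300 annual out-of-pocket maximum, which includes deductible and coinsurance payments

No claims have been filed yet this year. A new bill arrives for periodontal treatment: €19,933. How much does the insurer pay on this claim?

The full €4,275 deductible is still open; €4,275 of this bill applies to it.
After the €4,275 deductible portion, €19,933 − €4,275 = €15,658 is subject to coinsurance.
Coinsurance: €15,658 × 30% = €4,697.40.
That puts the patient's cost at €4,275 + €4,697.40 = €8,972.40 before any cap.
Cumulative spending €0 + €8,972.40 = €8,972.40 stays under the €16,300 maximum.
The plan picks up €19,933 − €8,972.40 = €10,960.60.

€10,960.60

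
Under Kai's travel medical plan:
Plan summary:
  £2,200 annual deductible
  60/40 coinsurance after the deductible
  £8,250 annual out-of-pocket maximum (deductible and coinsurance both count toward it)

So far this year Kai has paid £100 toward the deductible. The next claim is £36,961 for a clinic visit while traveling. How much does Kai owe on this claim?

£100 of the £2,200 deductible is already met, leaving £2,100.
The remaining £34,861 (= £36,961 − £2,100) moves to coinsurance.
40% of £34,861 = £13,944.40 falls to the traveler.
Traveler responsibility before any cap: £2,100 + £13,944.40 = £16,044.40.
That would bring total out-of-pocket to £16,144.40, past the £8,250 cap. The traveler is capped at £8,250 − £100 = £8,150 on this claim.

£8,150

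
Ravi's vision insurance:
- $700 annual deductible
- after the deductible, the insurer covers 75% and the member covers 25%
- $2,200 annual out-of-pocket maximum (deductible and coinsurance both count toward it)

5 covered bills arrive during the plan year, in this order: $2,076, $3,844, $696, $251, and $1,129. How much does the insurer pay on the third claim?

Claim 1 ($2,076): deductible takes $700, $1,376 remains; member's 25% is $344. Member pays $1,044; OOP now $1,044. Insurer: $2,076 − $1,044 = $1,032.
Claim 2 ($3,844): deductible already satisfied, so member's share is 25% × $3,844 = $961. Member owes $961 (running OOP $2,005). Insurer: $3,844 − $961 = $2,883.
Claim 3 ($696): 25% coinsurance on $696 = $174. Cost to member: $174. OOP to date $2,179. Insurer: $696 − $174 = $522.

$522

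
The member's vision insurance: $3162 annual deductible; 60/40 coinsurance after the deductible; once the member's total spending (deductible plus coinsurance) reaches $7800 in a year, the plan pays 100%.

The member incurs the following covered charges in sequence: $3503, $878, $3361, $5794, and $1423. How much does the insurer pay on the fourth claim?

Bill 1, $3503: deductible takes $3162, $341 remains; member's 40% is $136.40. Member pays $3298.40; OOP now $3298.40. Insurer: $3503 − $3298.40 = $204.60.
Bill 2, $878: 40% coinsurance on $878 = $351.20. Member owes $351.20 (running OOP $3649.60). Insurer: $878 − $351.20 = $526.80.
Bill 3, $3361: deductible met; 40% of $3361 = $1344.40. Member owes $1344.40 (running OOP $4994). Insurer: $3361 − $1344.40 = $2016.60.
Bill 4, $5794: deductible met; 40% of $5794 = $2317.60. Cost to member: $2317.60. OOP to date $7311.60. Insurer: $5794 − $2317.60 = $3476.40.

$3476.40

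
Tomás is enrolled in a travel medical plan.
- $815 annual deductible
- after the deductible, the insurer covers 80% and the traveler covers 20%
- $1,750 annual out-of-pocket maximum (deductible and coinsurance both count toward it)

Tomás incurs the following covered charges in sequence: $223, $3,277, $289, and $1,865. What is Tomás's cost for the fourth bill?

$340.20

Bill 1, $223: fully absorbed by the deductible. Cost to traveler: $223. OOP to date $223.
Bill 2, $3,277: $592 finishes the deductible; $2,685 goes to coinsurance; 20% of $2,685 = $537. Traveler pays $1,129; OOP now $1,352.
Bill 3, $289: deductible met; 20% of $289 = $57.80. Traveler pays $57.80; OOP now $1,409.80.
Bill 4, $1,865: 20% coinsurance on $1,865 = $373. That would push OOP to $1,782.80, over the $1,750 cap, so traveler pays $1,750 − $1,409.80 = $340.20.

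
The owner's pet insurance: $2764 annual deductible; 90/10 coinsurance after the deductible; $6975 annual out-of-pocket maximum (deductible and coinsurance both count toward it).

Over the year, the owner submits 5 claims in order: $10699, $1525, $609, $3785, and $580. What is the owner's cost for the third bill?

Claim 1 ($10699): $2764 to deductible, leaving $7935; coinsurance $7935 × 10% = $793.50. Owner pays $3557.50; OOP now $3557.50.
Claim 2 ($1525): deductible met; 10% of $1525 = $152.50. Owner pays $152.50; OOP now $3710.
Claim 3 ($609): deductible already satisfied, so owner's share is 10% × $609 = $60.90. Owner owes $60.90 (running OOP $3770.90).

$60.90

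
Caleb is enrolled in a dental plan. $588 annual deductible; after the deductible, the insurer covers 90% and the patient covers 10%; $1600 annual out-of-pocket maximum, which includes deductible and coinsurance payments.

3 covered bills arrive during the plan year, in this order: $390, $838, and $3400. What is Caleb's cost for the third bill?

$340

Bill 1, $390: entire amount goes to the deductible. Patient owes $390 (running OOP $390).
Bill 2, $838: $198 to deductible, leaving $640; coinsurance $640 × 10% = $64. Patient pays $262; OOP now $652.
Bill 3, $3400: deductible already satisfied, so patient's share is 10% × $3400 = $340. Patient pays $340; OOP now $992.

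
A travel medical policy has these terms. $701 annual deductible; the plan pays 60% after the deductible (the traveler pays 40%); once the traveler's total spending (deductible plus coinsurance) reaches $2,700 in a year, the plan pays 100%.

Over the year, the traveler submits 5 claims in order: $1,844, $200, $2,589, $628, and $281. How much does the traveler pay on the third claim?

Claim 1 ($1,844): $701 finishes the deductible; $1,143 goes to coinsurance; 40% of $1,143 = $457.20. Cost to traveler: $1,158.20. OOP to date $1,158.20.
Claim 2 ($200): deductible met; 40% of $200 = $80. Traveler owes $80 (running OOP $1,238.20).
Claim 3 ($2,589): 40% coinsurance on $2,589 = $1,035.60. Traveler owes $1,035.60 (running OOP $2,273.80).

$1,035.60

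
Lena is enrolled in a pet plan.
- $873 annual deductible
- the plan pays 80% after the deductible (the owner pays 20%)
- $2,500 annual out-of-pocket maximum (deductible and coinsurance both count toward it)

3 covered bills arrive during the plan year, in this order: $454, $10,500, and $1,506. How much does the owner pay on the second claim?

#1 ($454): all of it applies to the deductible. Cost to owner: $454. OOP to date $454.
#2 ($10,500): $419 finishes the deductible; $10,081 goes to coinsurance; owner's 20% is $2,016.20. Deductible plus coinsurance: $419 + $2,016.20 = $2,435.20. Adding that to $454 gives $2,889.20, past the $2,500 cap; owner pays only $2,500 − $454 = $2,046.

$2,046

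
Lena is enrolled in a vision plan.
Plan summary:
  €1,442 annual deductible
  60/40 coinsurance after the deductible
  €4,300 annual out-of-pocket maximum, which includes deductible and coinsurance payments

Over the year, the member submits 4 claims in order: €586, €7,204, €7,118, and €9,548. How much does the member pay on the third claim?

€318.80

Claim 1 (€586): all of it applies to the deductible. Cost to member: €586. OOP to date €586.
Claim 2 (€7,204): €856 to deductible, leaving €6,348; coinsurance €6,348 × 40% = €2,539.20. Member owes €3,395.20 (running OOP €3,981.20).
Claim 3 (€7,118): deductible met; 40% of €7,118 = €2,847.20. OOP would hit €6,828.40 > €4,300, so the cap limits the member to €4,300 − €3,981.20 = €318.80.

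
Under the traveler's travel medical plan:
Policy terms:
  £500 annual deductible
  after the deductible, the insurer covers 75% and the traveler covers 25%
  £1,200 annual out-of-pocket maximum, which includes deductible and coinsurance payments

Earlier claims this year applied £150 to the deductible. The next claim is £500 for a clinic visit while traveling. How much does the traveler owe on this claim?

£387.50

£150 of the £500 deductible is already met, leaving £350.
The remaining £150 (= £500 − £350) moves to coinsurance.
25% of £150 = £37.50 falls to the traveler.
That puts the traveler's cost at £350 + £37.50 = £387.50 before any cap.
Total out-of-pocket so far would be £150 + £387.50 = £537.50, below the £1,200 cap — no reduction.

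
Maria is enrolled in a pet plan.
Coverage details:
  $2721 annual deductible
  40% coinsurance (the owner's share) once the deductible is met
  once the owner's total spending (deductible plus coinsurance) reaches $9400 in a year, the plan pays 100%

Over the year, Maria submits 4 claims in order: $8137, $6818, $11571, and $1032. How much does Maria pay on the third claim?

$1785.40

#1 ($8137): deductible takes $2721, $5416 remains; owner's 40% is $2166.40. Cost to owner: $4887.40. OOP to date $4887.40.
#2 ($6818): 40% coinsurance on $6818 = $2727.20. Owner pays $2727.20; OOP now $7614.60.
#3 ($11571): 40% coinsurance on $11571 = $4628.40. OOP would hit $12243 > $9400, so the cap limits the owner to $9400 − $7614.60 = $1785.40.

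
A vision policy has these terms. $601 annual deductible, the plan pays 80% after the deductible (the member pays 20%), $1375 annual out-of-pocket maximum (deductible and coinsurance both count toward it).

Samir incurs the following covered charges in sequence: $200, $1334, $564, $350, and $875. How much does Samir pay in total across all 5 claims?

Bill 1, $200: entire amount goes to the deductible. Member owes $200 (running OOP $200).
Bill 2, $1334: $401 finishes the deductible; $933 goes to coinsurance; coinsurance $933 × 20% = $186.60. Cost to member: $587.60. OOP to date $787.60.
Bill 3, $564: deductible already satisfied, so member's share is 20% × $564 = $112.80. Cost to member: $112.80. OOP to date $900.40.
Bill 4, $350: deductible met; 20% of $350 = $70. Member pays $70; OOP now $970.40.
Bill 5, $875: deductible already satisfied, so member's share is 20% × $875 = $175. Member pays $175; OOP now $1145.40.
Summing the member's payments: $200 + $587.60 + $112.80 + $70 + $175 = $1145.40.

$1145.40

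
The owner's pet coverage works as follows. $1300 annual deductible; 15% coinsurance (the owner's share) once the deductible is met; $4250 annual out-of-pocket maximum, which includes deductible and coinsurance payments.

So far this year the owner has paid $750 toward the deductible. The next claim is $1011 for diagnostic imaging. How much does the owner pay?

Remaining deductible: $1300 − $750 = $550.
That leaves $1011 − $550 = $461 for coinsurance.
Coinsurance: $461 × 15% = $69.15.
That puts the owner's cost at $550 + $69.15 = $619.15 before any cap.
Cumulative spending $750 + $619.15 = $1369.15 stays under the $4250 maximum.

$619.15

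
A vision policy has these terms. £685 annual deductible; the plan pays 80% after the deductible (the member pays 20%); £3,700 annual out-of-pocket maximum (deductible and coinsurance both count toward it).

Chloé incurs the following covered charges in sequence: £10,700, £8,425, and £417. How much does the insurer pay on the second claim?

Bill 1, £10,700: £685 to deductible, leaving £10,015; coinsurance £10,015 × 20% = £2,003. Cost to member: £2,688. OOP to date £2,688. Insurer: £10,700 − £2,688 = £8,012.
Bill 2, £8,425: 20% coinsurance on £8,425 = £1,685. Adding that to £2,688 gives £4,373, past the £3,700 cap; member pays only £3,700 − £2,688 = £1,012. Plan pays £8,425 − £1,012 = £7,413.

£7,413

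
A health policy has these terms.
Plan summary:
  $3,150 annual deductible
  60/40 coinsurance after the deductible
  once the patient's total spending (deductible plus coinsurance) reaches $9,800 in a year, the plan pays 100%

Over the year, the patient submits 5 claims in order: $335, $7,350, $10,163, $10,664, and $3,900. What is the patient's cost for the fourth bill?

$770.80

Claim 1 — $335: fully absorbed by the deductible. Patient pays $335; OOP now $335.
Claim 2 — $7,350: $2,815 to deductible, leaving $4,535; patient's 40% is $1,814. Patient owes $4,629 (running OOP $4,964).
Claim 3 — $10,163: deductible already satisfied, so patient's share is 40% × $10,163 = $4,065.20. Patient owes $4,065.20 (running OOP $9,029.20).
Claim 4 — $10,664: deductible met; 40% of $10,664 = $4,265.60. OOP would hit $13,294.80 > $9,800, so the cap limits the patient to $9,800 − $9,029.20 = $770.80.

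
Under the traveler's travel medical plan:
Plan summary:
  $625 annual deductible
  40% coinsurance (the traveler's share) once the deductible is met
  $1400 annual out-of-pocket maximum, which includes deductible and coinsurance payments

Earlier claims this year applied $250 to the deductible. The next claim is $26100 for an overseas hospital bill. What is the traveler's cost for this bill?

$1150

Deductible still to meet: $625 − $250 = $375.
After the $375 deductible portion, $26100 − $375 = $25725 is subject to coinsurance.
Coinsurance: $25725 × 40% = $10290.
That puts the traveler's cost at $375 + $10290 = $10665 before any cap.
Adding $10665 to the $250 already spent would give $10915, which exceeds the $1400 cap; the traveler pays just $1400 − $250 = $1150.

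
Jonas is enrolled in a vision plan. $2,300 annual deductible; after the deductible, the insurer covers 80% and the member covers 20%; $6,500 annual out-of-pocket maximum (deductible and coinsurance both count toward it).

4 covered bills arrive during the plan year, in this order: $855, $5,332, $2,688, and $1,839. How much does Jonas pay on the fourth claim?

$367.80

Claim 1 — $855: all of it applies to the deductible. Cost to member: $855. OOP to date $855.
Claim 2 — $5,332: $1,445 finishes the deductible; $3,887 goes to coinsurance; member's 20% is $777.40. Cost to member: $2,222.40. OOP to date $3,077.40.
Claim 3 — $2,688: 20% coinsurance on $2,688 = $537.60. Member pays $537.60; OOP now $3,615.
Claim 4 — $1,839: 20% coinsurance on $1,839 = $367.80. Member pays $367.80; OOP now $3,982.80.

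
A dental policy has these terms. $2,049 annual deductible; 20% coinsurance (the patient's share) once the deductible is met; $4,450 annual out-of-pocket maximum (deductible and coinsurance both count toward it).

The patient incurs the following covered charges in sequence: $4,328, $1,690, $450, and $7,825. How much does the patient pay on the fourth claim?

$1,517.20

#1 ($4,328): deductible takes $2,049, $2,279 remains; coinsurance $2,279 × 20% = $455.80. Patient pays $2,504.80; OOP now $2,504.80.
#2 ($1,690): deductible already satisfied, so patient's share is 20% × $1,690 = $338. Cost to patient: $338. OOP to date $2,842.80.
#3 ($450): deductible already satisfied, so patient's share is 20% × $450 = $90. Cost to patient: $90. OOP to date $2,932.80.
#4 ($7,825): 20% coinsurance on $7,825 = $1,565. OOP would hit $4,497.80 > $4,450, so the cap limits the patient to $4,450 − $2,932.80 = $1,517.20.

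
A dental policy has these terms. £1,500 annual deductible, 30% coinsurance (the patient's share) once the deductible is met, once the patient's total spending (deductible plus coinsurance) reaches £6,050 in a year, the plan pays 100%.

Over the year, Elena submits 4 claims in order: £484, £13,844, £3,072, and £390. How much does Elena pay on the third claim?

£701.60

Claim 1 (£484): entire amount goes to the deductible. Patient owes £484 (running OOP £484).
Claim 2 (£13,844): deductible takes £1,016, £12,828 remains; patient's 30% is £3,848.40. Patient owes £4,864.40 (running OOP £5,348.40).
Claim 3 (£3,072): 30% coinsurance on £3,072 = £921.60. Adding that to £5,348.40 gives £6,270, past the £6,050 cap; patient pays only £6,050 − £5,348.40 = £701.60.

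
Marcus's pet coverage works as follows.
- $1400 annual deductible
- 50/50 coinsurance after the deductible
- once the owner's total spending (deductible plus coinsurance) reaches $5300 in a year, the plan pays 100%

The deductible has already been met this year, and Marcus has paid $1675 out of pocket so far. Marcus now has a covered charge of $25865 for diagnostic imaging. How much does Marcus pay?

With the deductible met, the entire $25865 is subject to coinsurance.
50% of $25865 = $12932.50 falls to the owner.
That would bring total out-of-pocket to $14607.50, past the $5300 cap. The owner is capped at $5300 − $1675 = $3625 on this claim.

$3625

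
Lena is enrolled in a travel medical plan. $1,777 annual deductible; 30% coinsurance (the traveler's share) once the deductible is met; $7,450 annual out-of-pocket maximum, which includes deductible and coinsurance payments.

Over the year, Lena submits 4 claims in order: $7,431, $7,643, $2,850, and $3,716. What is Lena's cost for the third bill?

Claim 1 ($7,431): $1,777 finishes the deductible; $5,654 goes to coinsurance; traveler's 30% is $1,696.20. Traveler pays $3,473.20; OOP now $3,473.20.
Claim 2 ($7,643): deductible already satisfied, so traveler's share is 30% × $7,643 = $2,292.90. Cost to traveler: $2,292.90. OOP to date $5,766.10.
Claim 3 ($2,850): deductible already satisfied, so traveler's share is 30% × $2,850 = $855. Cost to traveler: $855. OOP to date $6,621.10.

$855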